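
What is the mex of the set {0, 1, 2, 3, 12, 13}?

4

The values 0, 1, 2, 3 are all present; 4 is the first non-negative integer missing from the set.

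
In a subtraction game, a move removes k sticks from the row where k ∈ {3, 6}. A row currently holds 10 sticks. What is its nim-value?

Build the Grundy sequence with g(k) = mex{g(k−s) : s ∈ {3, 6}, s ≤ k}:
k:     0  1  2  3  4  5  6  7  8  9 10
g(k):  0  0  0  1  1  1  2  2  2  0  0
So g(10) = 0.

0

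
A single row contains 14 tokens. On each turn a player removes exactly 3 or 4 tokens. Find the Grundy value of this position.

0

Grundy values for subtraction set {3, 4}:
g(0) = mex{} = 0
g(1) = mex{} = 0
g(2) = mex{} = 0
g(3) = mex{0} = 1
g(4) = mex{0} = 1
g(5) = mex{0} = 1
g(6) = mex{0,1} = 2
g(7) = mex{1} = 0
g(8) = mex{1} = 0
g(9) = mex{1,2} = 0
g(10) = mex{0,2} = 1
g(11) = mex{0} = 1
g(12) = mex{0} = 1
g(13) = mex{0,1} = 2
g(14) = mex{1} = 0
So g(14) = 0.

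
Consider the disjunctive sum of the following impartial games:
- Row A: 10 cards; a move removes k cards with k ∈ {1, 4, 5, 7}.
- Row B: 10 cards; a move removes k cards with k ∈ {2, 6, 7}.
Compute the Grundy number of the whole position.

Build the Grundy sequence for row A with g(k) = mex{g(k−s) : s ∈ {1, 4, 5, 7}, s ≤ k}:
k:     0  1  2  3  4  5  6  7  8  9 10
g(k):  0  1  0  1  2  3  2  3  0  1  0
So g(10) = 0.
For row B, compute g(0), g(1), … with moves {2, 6, 7}:
k:     0  1  2  3  4  5  6  7  8  9 10
g(k):  0  0  1  1  0  0  1  1  2  0  3
So g(10) = 3.
The value of a disjunctive sum is the nim-sum of the parts.
Combined value = 0 ⊕ 3 = 3.

3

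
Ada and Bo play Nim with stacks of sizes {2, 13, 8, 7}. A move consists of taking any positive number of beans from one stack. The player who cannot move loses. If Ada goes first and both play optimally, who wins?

Bo wins

Write each in binary and XOR column by column:
  0010  (2)
  1101  (13)
  1000  (8)
  0111  (7)
  ----
  0000  (0)
The nim-sum is 0, so this is a P-position: the player to move is in a losing position under optimal play; Ada is about to move from it and so loses — Bo wins.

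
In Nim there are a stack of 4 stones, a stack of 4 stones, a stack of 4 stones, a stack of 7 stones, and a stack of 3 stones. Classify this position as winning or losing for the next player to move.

Losing position

Nim-sum: 4 ⊕ 4 ⊕ 4 ⊕ 7 ⊕ 3 = 0.
The nim-sum is 0, so this is a P-position: the player to move is in a losing position under optimal play.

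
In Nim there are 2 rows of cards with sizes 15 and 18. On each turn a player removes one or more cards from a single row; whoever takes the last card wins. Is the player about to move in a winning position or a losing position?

Winning position

In binary:
  01111  (15)
  10010  (18)
  -----
  11101  (29)
The nim-sum is 29 ≠ 0, so this is an N-position: the player to move can win.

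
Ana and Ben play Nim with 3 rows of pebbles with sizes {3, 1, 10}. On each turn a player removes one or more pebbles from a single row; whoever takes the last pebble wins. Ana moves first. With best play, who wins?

Ana wins

Compute the nim-sum pairwise:
3 ^ 1 = 2
2 ^ 10 = 8
The nim-sum is 8 ≠ 0, so this is an N-position: the player to move can win; Ana has a winning move.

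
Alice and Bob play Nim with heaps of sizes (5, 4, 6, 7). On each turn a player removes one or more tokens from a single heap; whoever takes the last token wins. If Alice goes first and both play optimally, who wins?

Write each in binary and XOR column by column:
  101  (5)
  100  (4)
  110  (6)
  111  (7)
  ---
  000  (0)
The nim-sum is 0, so this is a P-position: the player to move is in a losing position under optimal play; Alice is about to move from it and so loses — Bob wins.

Bob wins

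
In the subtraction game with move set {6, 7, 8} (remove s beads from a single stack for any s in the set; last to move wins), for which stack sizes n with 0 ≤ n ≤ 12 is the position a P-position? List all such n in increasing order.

0, 1, 2, 3, 4, 5

Compute g(0), g(1), … for moves {6, 7, 8}:
k:     0  1  2  3  4  5  6  7  8  9 10 11 12
g(k):  0  0  0  0  0  0  1  1  1  1  1  1  2
The P-positions (g = 0) in 0..12 are 0, 1, 2, 3, 4, 5.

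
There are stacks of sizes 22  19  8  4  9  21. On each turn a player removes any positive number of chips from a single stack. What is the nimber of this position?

Nim-sum: 22 XOR 19 XOR 8 XOR 4 XOR 9 XOR 21 = 21.

21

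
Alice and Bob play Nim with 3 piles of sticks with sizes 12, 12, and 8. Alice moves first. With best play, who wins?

Write each in binary and XOR column by column:
  1100  (12)
  1100  (12)
  1000  (8)
  ----
  1000  (8)
The nim-sum is 8 ≠ 0, so this is an N-position: the player to move can win; Alice has a winning move.

Alice wins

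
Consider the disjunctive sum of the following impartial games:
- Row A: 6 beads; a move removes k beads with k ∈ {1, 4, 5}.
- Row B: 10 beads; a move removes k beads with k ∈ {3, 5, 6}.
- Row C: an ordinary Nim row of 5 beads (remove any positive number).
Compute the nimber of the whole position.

For row A, compute g(0), g(1), … with moves {1, 4, 5}:
k:     0  1  2  3  4  5  6
g(k):  0  1  0  1  2  3  2
So g(6) = 2.
For row B, compute g(0), g(1), … with moves {3, 5, 6}:
g(0) = mex{} = 0
g(1) = mex{} = 0
g(2) = mex{} = 0
g(3) = mex{0} = 1
g(4) = mex{0} = 1
g(5) = mex{0} = 1
g(6) = mex{0,1} = 2
g(7) = mex{0,1} = 2
g(8) = mex{0,1} = 2
g(9) = mex{1,2} = 0
g(10) = mex{1,2} = 0
So g(10) = 0.
Row C is a plain Nim row of size 5, so its Grundy value is 5.
By the Sprague-Grundy theorem, the Grundy value of a sum of independent games is the XOR of the component values.
Combined value = 2 XOR 0 XOR 5 = 7.

7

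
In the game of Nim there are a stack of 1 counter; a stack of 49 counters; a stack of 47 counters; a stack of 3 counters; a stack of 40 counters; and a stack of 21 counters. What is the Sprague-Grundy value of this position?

33

Compute the nim-sum pairwise:
1 XOR 49 = 48
48 XOR 47 = 31
31 XOR 3 = 28
28 XOR 40 = 52
52 XOR 21 = 33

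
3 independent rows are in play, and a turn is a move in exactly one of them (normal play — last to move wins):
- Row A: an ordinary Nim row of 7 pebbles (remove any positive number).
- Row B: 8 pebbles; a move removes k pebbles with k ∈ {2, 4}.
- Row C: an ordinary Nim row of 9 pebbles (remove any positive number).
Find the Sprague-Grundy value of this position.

15

Row A is a plain Nim row of size 7, so its Grundy value is 7.
Build the Grundy sequence for row B with g(k) = mex{g(k−s) : s ∈ {2, 4}, s ≤ k}:
k:     0  1  2  3  4  5  6  7  8
g(k):  0  0  1  1  2  2  0  0  1
So g(8) = 1.
Row C is a plain Nim row of size 9, so its Grundy value is 9.
By the Sprague-Grundy theorem, the Grundy value of a sum of independent games is the XOR of the component values.
Combined value = 7 XOR 1 XOR 9 = 15.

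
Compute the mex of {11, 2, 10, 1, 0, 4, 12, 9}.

3

The values 0, 1, 2 are all present; 3 is the first non-negative integer missing from the set.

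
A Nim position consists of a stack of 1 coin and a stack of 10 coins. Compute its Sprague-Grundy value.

Nim-sum: 1 ^ 10 = 11.

11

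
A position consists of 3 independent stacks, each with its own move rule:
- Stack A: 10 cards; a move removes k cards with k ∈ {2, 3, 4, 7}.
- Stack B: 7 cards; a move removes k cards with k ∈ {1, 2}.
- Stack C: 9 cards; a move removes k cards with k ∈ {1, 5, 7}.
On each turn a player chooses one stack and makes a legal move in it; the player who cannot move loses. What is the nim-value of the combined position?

Grundy values for stack A (subtraction set {2, 3, 4, 7}):
g(0) = mex{} = 0
g(1) = mex{} = 0
g(2) = mex{0} = 1
g(3) = mex{0} = 1
g(4) = mex{0,1} = 2
g(5) = mex{0,1} = 2
g(6) = mex{1,2} = 0
g(7) = mex{0,1,2} = 3
g(8) = mex{0,2} = 1
g(9) = mex{0,1,2,3} = 4
g(10) = mex{0,1,3} = 2
So g(10) = 2.
Grundy values for stack B (subtraction set {1, 2}):
k:     0  1  2  3  4  5  6  7
g(k):  0  1  2  0  1  2  0  1
So g(7) = 1.
Build the Grundy sequence for stack C with g(k) = mex{g(k−s) : s ∈ {1, 5, 7}, s ≤ k}:
g(0) = mex{} = 0
g(1) = mex{0} = 1
g(2) = mex{1} = 0
g(3) = mex{0} = 1
g(4) = mex{1} = 0
g(5) = mex{0} = 1
g(6) = mex{1} = 0
g(7) = mex{0} = 1
g(8) = mex{1} = 0
g(9) = mex{0} = 1
So g(9) = 1.
By the Sprague-Grundy theorem, the Grundy value of a sum of independent games is the XOR of the component values.
Combined value = 2 XOR 1 XOR 1 = 2.

2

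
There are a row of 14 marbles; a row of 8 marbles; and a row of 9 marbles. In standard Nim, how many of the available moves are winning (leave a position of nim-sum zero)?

Compute the nim-sum pairwise:
14 ^ 8 = 6
6 ^ 9 = 15
The overall nim-sum is X = 15. A row of size p has a winning move iff p XOR X < p (reduce it to p XOR X).
  14: 14 XOR 15 = 1 < 14 — winning move (to 1).
  8: 8 XOR 15 = 7 < 8 — winning move (to 7).
  9: 9 XOR 15 = 6 < 9 — winning move (to 6).
That gives 3 winning moves.

3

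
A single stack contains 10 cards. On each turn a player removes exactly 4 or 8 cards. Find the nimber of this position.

Grundy values for subtraction set {4, 8}:
g(0) = mex{} = 0
g(1) = mex{} = 0
g(2) = mex{} = 0
g(3) = mex{} = 0
g(4) = mex{0} = 1
g(5) = mex{0} = 1
g(6) = mex{0} = 1
g(7) = mex{0} = 1
g(8) = mex{0,1} = 2
g(9) = mex{0,1} = 2
g(10) = mex{0,1} = 2
So g(10) = 2.

2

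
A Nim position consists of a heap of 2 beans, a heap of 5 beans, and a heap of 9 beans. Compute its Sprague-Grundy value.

14

Write each in binary and XOR column by column:
  0010  (2)
  0101  (5)
  1001  (9)
  ----
  1110  (14)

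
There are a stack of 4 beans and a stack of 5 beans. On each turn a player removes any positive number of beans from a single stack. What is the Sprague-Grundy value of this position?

1

Compute the nim-sum pairwise:
4 ^ 5 = 1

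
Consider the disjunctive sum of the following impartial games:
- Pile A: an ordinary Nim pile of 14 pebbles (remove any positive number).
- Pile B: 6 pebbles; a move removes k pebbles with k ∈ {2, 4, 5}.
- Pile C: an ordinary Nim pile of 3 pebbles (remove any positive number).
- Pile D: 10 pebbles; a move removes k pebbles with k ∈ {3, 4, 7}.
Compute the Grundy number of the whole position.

14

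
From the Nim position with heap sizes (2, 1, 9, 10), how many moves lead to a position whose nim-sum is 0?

Compute the nim-sum pairwise:
2 ⊕ 1 = 3
3 ⊕ 9 = 10
10 ⊕ 10 = 0
The nim-sum is already 0, so every move leaves a nonzero nim-sum — there are no winning moves.

0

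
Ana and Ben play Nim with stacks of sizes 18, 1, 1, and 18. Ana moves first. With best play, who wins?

Ben wins

Nim-sum: 18 ⊕ 1 ⊕ 1 ⊕ 18 = 0.
The nim-sum is 0, so this is a P-position: the player to move is in a losing position under optimal play; Ana is about to move from it and so loses — Ben wins.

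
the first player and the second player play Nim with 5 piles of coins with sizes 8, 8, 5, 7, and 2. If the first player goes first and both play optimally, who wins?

Write each in binary and XOR column by column:
  1000  (8)
  1000  (8)
  0101  (5)
  0111  (7)
  0010  (2)
  ----
  0000  (0)
The nim-sum is 0, so this is a P-position: the player to move is in a losing position under optimal play; the first player is about to move from it and so loses — the second player wins.

the second player wins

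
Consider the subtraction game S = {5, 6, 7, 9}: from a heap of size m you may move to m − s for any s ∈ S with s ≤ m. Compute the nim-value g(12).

2

Build the Grundy sequence with g(k) = mex{g(k−s) : s ∈ {5, 6, 7, 9}, s ≤ k}:
g(0) = mex{} = 0
g(1) = mex{} = 0
g(2) = mex{} = 0
g(3) = mex{} = 0
g(4) = mex{} = 0
g(5) = mex{0} = 1
g(6) = mex{0} = 1
g(7) = mex{0} = 1
g(8) = mex{0} = 1
g(9) = mex{0} = 1
g(10) = mex{0,1} = 2
g(11) = mex{0,1} = 2
g(12) = mex{0,1} = 2
So g(12) = 2.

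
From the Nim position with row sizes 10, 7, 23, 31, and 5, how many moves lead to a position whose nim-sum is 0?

Compute the nim-sum pairwise:
10 ^ 7 = 13
13 ^ 23 = 26
26 ^ 31 = 5
5 ^ 5 = 0
The nim-sum is already 0, so every move leaves a nonzero nim-sum — there are no winning moves.

0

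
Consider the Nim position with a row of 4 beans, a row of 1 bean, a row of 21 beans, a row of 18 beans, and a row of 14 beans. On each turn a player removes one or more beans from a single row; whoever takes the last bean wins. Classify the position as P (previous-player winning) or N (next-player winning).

N-position

Compute the nim-sum pairwise:
4 ^ 1 = 5
5 ^ 21 = 16
16 ^ 18 = 2
2 ^ 14 = 12
The nim-sum is 12 ≠ 0, so this is an N-position: the player to move can win.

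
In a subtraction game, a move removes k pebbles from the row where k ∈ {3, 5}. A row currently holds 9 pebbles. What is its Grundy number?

0

Compute g(0), g(1), … for moves {3, 5}:
g(0) = mex{} = 0
g(1) = mex{} = 0
g(2) = mex{} = 0
g(3) = mex{0} = 1
g(4) = mex{0} = 1
g(5) = mex{0} = 1
g(6) = mex{0,1} = 2
g(7) = mex{0,1} = 2
g(8) = mex{1} = 0
g(9) = mex{1,2} = 0
So g(9) = 0.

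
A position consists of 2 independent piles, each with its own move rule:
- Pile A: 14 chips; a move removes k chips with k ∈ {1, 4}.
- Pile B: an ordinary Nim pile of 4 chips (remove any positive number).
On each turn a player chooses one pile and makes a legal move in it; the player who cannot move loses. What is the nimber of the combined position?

6

Grundy values for pile A (subtraction set {1, 4}):
k:     0  1  2  3  4  5  6  7  8  9 10 11 12 13 14
g(k):  0  1  0  1  2  0  1  0  1  2  0  1  0  1  2
So g(14) = 2.
Pile B is a plain Nim pile of size 4, so its Grundy value is 4.
By the Sprague-Grundy theorem, the Grundy value of a sum of independent games is the XOR of the component values.
Combined value = 2 XOR 4 = 6.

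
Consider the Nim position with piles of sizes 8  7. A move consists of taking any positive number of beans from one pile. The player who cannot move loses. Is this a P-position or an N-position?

Write each in binary and XOR column by column:
  1000  (8)
  0111  (7)
  ----
  1111  (15)
The nim-sum is 15 ≠ 0, so this is an N-position: the player to move can win.

N-position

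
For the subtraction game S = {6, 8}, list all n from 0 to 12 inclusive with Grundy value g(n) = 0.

0, 1, 2, 3, 4, 5

Build the Grundy sequence with g(k) = mex{g(k−s) : s ∈ {6, 8}, s ≤ k}:
g(0) = mex{} = 0
g(1) = mex{} = 0
g(2) = mex{} = 0
g(3) = mex{} = 0
g(4) = mex{} = 0
g(5) = mex{} = 0
g(6) = mex{0} = 1
g(7) = mex{0} = 1
g(8) = mex{0} = 1
g(9) = mex{0} = 1
g(10) = mex{0} = 1
g(11) = mex{0} = 1
g(12) = mex{0,1} = 2
The P-positions (g = 0) in 0..12 are 0, 1, 2, 3, 4, 5.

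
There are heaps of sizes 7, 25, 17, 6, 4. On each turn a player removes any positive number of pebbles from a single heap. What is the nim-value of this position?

13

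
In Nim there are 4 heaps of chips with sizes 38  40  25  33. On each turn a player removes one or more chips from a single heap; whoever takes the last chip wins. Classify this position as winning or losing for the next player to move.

In binary:
  100110  (38)
  101000  (40)
  011001  (25)
  100001  (33)
  ------
  110110  (54)
The nim-sum is 54 ≠ 0, so this is an N-position: the player to move can win.

Winning position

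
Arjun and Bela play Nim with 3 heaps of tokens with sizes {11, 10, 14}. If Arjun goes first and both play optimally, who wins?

Bitwise XOR of the heap sizes:
  1011  (11)
  1010  (10)
  1110  (14)
  ----
  1111  (15)
The nim-sum is 15 ≠ 0, so this is an N-position: the player to move can win; Arjun has a winning move.

Arjun wins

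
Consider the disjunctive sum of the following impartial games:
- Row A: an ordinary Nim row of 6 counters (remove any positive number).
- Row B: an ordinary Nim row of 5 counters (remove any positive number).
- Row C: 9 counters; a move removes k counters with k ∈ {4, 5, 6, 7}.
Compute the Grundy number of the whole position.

1

Row A is a plain Nim row of size 6, so its Grundy value is 6.
Row B is a plain Nim row of size 5, so its Grundy value is 5.
Build the Grundy sequence for row C with g(k) = mex{g(k−s) : s ∈ {4, 5, 6, 7}, s ≤ k}:
g(0) = mex{} = 0
g(1) = mex{} = 0
g(2) = mex{} = 0
g(3) = mex{} = 0
g(4) = mex{0} = 1
g(5) = mex{0} = 1
g(6) = mex{0} = 1
g(7) = mex{0} = 1
g(8) = mex{0,1} = 2
g(9) = mex{0,1} = 2
So g(9) = 2.
By the Sprague-Grundy theorem, the Grundy value of a sum of independent games is the XOR of the component values.
Combined value = 6 ⊕ 5 ⊕ 2 = 1.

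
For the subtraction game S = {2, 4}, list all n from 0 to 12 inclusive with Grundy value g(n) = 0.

0, 1, 6, 7, 12

Grundy values for subtraction set {2, 4}:
k:     0  1  2  3  4  5  6  7  8  9 10 11 12
g(k):  0  0  1  1  2  2  0  0  1  1  2  2  0
The P-positions (g = 0) in 0..12 are 0, 1, 6, 7, 12.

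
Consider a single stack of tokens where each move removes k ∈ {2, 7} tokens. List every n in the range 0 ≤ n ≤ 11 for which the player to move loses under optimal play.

Build the Grundy sequence with g(k) = mex{g(k−s) : s ∈ {2, 7}, s ≤ k}:
k:     0  1  2  3  4  5  6  7  8  9 10 11
g(k):  0  0  1  1  0  0  1  1  2  0  0  1
The P-positions (g = 0) in 0..11 are 0, 1, 4, 5, 9, 10.

0, 1, 4, 5, 9, 10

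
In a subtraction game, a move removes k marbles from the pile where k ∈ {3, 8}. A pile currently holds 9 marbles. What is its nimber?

1

Compute g(0), g(1), … for moves {3, 8}:
g(0) = mex{} = 0
g(1) = mex{} = 0
g(2) = mex{} = 0
g(3) = mex{0} = 1
g(4) = mex{0} = 1
g(5) = mex{0} = 1
g(6) = mex{1} = 0
g(7) = mex{1} = 0
g(8) = mex{0,1} = 2
g(9) = mex{0} = 1
So g(9) = 1.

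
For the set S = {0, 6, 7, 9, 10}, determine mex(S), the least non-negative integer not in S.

1

0 is in the set but 1 is not, so the mex is 1.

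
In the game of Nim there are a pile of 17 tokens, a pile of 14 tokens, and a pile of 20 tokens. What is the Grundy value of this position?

Bitwise XOR of the heap sizes:
  10001  (17)
  01110  (14)
  10100  (20)
  -----
  01011  (11)

11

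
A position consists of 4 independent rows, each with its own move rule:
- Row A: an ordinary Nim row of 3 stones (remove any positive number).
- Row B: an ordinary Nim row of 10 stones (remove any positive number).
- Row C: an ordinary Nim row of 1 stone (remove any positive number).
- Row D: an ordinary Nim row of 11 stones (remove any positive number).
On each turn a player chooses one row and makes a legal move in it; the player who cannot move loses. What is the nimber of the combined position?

3

Row A is a plain Nim row of size 3, so its Grundy value is 3.
Row B is a plain Nim row of size 10, so its Grundy value is 10.
Row C is a plain Nim row of size 1, so its Grundy value is 1.
Row D is a plain Nim row of size 11, so its Grundy value is 11.
By the Sprague-Grundy theorem, the Grundy value of a sum of independent games is the XOR of the component values.
Combined value = 3 ⊕ 10 ⊕ 1 ⊕ 11 = 3.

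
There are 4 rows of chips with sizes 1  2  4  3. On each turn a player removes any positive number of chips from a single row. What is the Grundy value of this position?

In binary:
  001  (1)
  010  (2)
  100  (4)
  011  (3)
  ---
  100  (4)

4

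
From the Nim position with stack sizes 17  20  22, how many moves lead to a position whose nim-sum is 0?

3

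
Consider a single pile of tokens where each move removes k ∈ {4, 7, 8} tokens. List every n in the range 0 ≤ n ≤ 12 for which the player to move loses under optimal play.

0, 1, 2, 3, 12

Build the Grundy sequence with g(k) = mex{g(k−s) : s ∈ {4, 7, 8}, s ≤ k}:
g(0) = mex{} = 0
g(1) = mex{} = 0
g(2) = mex{} = 0
g(3) = mex{} = 0
g(4) = mex{0} = 1
g(5) = mex{0} = 1
g(6) = mex{0} = 1
g(7) = mex{0} = 1
g(8) = mex{0,1} = 2
g(9) = mex{0,1} = 2
g(10) = mex{0,1} = 2
g(11) = mex{0,1} = 2
g(12) = mex{1,2} = 0
The P-positions (g = 0) in 0..12 are 0, 1, 2, 3, 12.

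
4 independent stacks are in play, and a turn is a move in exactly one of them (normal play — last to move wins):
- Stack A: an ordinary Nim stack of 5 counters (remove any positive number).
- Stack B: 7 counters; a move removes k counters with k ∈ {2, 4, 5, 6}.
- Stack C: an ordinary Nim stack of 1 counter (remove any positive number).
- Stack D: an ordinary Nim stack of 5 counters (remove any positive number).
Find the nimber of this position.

2

Stack A is a plain Nim stack of size 5, so its Grundy value is 5.
Grundy values for stack B (subtraction set {2, 4, 5, 6}):
g(0) = mex{} = 0
g(1) = mex{} = 0
g(2) = mex{0} = 1
g(3) = mex{0} = 1
g(4) = mex{0,1} = 2
g(5) = mex{0,1} = 2
g(6) = mex{0,1,2} = 3
g(7) = mex{0,1,2} = 3
So g(7) = 3.
Stack C is a plain Nim stack of size 1, so its Grundy value is 1.
Stack D is a plain Nim stack of size 5, so its Grundy value is 5.
The value of a disjunctive sum is the nim-sum of the parts.
Combined value = 5 XOR 3 XOR 1 XOR 5 = 2.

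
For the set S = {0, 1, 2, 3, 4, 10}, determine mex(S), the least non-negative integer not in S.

The values 0, 1, 2, 3, 4 are all present; 5 is the first non-negative integer missing from the set.

5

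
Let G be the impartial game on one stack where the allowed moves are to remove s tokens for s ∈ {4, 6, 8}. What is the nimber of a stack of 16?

1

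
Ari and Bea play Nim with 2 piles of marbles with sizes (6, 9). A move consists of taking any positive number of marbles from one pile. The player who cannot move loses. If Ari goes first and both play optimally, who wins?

Ari wins

Write each in binary and XOR column by column:
  0110  (6)
  1001  (9)
  ----
  1111  (15)
The nim-sum is 15 ≠ 0, so this is an N-position: the player to move can win; Ari has a winning move.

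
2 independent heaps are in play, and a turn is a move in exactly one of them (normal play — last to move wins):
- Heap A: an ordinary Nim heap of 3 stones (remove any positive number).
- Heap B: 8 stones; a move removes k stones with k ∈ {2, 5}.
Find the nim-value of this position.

3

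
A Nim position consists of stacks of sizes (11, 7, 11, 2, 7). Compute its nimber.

2

Nim-sum: 11 ^ 7 ^ 11 ^ 2 ^ 7 = 2.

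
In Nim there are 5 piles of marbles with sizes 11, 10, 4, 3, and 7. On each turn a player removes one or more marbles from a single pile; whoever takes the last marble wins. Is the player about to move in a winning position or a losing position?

Winning position

Compute the nim-sum pairwise:
11 ^ 10 = 1
1 ^ 4 = 5
5 ^ 3 = 6
6 ^ 7 = 1
The nim-sum is 1 ≠ 0, so this is an N-position: the player to move can win.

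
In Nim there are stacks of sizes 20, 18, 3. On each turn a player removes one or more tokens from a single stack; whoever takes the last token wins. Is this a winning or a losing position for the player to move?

Winning position

Compute the nim-sum pairwise:
20 ⊕ 18 = 6
6 ⊕ 3 = 5
The nim-sum is 5 ≠ 0, so this is an N-position: the player to move can win.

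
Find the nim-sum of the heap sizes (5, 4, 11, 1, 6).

13

Compute the nim-sum pairwise:
5 ⊕ 4 = 1
1 ⊕ 11 = 10
10 ⊕ 1 = 11
11 ⊕ 6 = 13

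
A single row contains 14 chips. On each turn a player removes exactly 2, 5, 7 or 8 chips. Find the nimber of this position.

Build the Grundy sequence with g(k) = mex{g(k−s) : s ∈ {2, 5, 7, 8}, s ≤ k}:
g(0) = mex{} = 0
g(1) = mex{} = 0
g(2) = mex{0} = 1
g(3) = mex{0} = 1
g(4) = mex{1} = 0
g(5) = mex{0,1} = 2
g(6) = mex{0} = 1
g(7) = mex{0,1,2} = 3
g(8) = mex{0,1} = 2
g(9) = mex{0,1,3} = 2
g(10) = mex{1,2} = 0
g(11) = mex{0,1,2} = 3
g(12) = mex{0,2,3} = 1
g(13) = mex{1,2,3} = 0
g(14) = mex{1,2,3} = 0
So g(14) = 0.

0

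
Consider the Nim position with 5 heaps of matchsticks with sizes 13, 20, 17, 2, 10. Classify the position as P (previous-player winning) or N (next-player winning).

Nim-sum: 13 ⊕ 20 ⊕ 17 ⊕ 2 ⊕ 10 = 0.
The nim-sum is 0, so this is a P-position: the player to move is in a losing position under optimal play.

P-position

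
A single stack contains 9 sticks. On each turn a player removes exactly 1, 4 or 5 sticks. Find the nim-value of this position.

1

Build the Grundy sequence with g(k) = mex{g(k−s) : s ∈ {1, 4, 5}, s ≤ k}:
g(0) = mex{} = 0
g(1) = mex{0} = 1
g(2) = mex{1} = 0
g(3) = mex{0} = 1
g(4) = mex{0,1} = 2
g(5) = mex{0,1,2} = 3
g(6) = mex{0,1,3} = 2
g(7) = mex{0,1,2} = 3
g(8) = mex{1,2,3} = 0
g(9) = mex{0,2,3} = 1
So g(9) = 1.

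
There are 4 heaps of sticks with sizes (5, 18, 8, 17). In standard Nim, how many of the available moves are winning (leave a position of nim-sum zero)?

Write each in binary and XOR column by column:
  00101  (5)
  10010  (18)
  01000  (8)
  10001  (17)
  -----
  01110  (14)
The overall nim-sum is X = 14. A heap of size p has a winning move iff p XOR X < p (reduce it to p XOR X).
  5: 5 XOR 14 = 11 ≥ 5 — no move.
  18: 18 XOR 14 = 28 ≥ 18 — no move.
  8: 8 XOR 14 = 6 < 8 — winning move (to 6).
  17: 17 XOR 14 = 31 ≥ 17 — no move.
That gives 1 winning move.

1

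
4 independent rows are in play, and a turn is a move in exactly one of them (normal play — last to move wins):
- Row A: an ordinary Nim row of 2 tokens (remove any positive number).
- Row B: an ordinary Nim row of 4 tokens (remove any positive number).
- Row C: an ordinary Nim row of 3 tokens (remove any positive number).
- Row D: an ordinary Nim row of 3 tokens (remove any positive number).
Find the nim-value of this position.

6

Row A is a plain Nim row of size 2, so its Grundy value is 2.
Row B is a plain Nim row of size 4, so its Grundy value is 4.
Row C is a plain Nim row of size 3, so its Grundy value is 3.
Row D is a plain Nim row of size 3, so its Grundy value is 3.
The value of a disjunctive sum is the nim-sum of the parts.
Combined value = 2 ⊕ 4 ⊕ 3 ⊕ 3 = 6.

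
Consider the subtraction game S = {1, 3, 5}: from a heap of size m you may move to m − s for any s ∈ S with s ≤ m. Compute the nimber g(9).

1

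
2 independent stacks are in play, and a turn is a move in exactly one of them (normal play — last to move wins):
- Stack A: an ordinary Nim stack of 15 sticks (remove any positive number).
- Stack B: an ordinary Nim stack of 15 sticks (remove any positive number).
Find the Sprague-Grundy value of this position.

0

Stack A is a plain Nim stack of size 15, so its Grundy value is 15.
Stack B is a plain Nim stack of size 15, so its Grundy value is 15.
By the Sprague-Grundy theorem, the Grundy value of a sum of independent games is the XOR of the component values.
Combined value = 15 ⊕ 15 = 0.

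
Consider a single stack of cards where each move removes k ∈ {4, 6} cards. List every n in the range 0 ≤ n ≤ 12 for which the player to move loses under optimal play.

0, 1, 2, 3, 10, 11, 12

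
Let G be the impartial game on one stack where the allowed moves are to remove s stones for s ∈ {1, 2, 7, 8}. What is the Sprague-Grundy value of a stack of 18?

0

Compute g(0), g(1), … for moves {1, 2, 7, 8}:
k:     0  1  2  3  4  5  6  7  8  9 10 11 12 13 14 15 16 17 18
g(k):  0  1  2  0  1  2  0  1  2  0  1  2  0  1  2  0  1  2  0
So g(18) = 0.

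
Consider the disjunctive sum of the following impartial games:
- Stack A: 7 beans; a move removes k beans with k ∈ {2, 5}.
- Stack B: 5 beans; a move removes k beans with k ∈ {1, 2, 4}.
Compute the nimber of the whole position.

Grundy values for stack A (subtraction set {2, 5}):
k:     0  1  2  3  4  5  6  7
g(k):  0  0  1  1  0  2  1  0
So g(7) = 0.
For stack B, compute g(0), g(1), … with moves {1, 2, 4}:
g(0) = mex{} = 0
g(1) = mex{0} = 1
g(2) = mex{0,1} = 2
g(3) = mex{1,2} = 0
g(4) = mex{0,2} = 1
g(5) = mex{0,1} = 2
So g(5) = 2.
The value of a disjunctive sum is the nim-sum of the parts.
Combined value = 0 ⊕ 2 = 2.

2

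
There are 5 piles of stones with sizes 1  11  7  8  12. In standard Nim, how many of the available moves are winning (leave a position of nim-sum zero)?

Nim-sum: 1 ⊕ 11 ⊕ 7 ⊕ 8 ⊕ 12 = 9.
The overall nim-sum is X = 9. A pile of size p has a winning move iff p XOR X < p (reduce it to p XOR X).
  1: 1 XOR 9 = 8 ≥ 1 — no move.
  11: 11 XOR 9 = 2 < 11 — winning move (to 2).
  7: 7 XOR 9 = 14 ≥ 7 — no move.
  8: 8 XOR 9 = 1 < 8 — winning move (to 1).
  12: 12 XOR 9 = 5 < 12 — winning move (to 5).
That gives 3 winning moves.

3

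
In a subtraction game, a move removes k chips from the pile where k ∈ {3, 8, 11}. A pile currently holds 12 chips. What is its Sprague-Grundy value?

Build the Grundy sequence with g(k) = mex{g(k−s) : s ∈ {3, 8, 11}, s ≤ k}:
k:     0  1  2  3  4  5  6  7  8  9 10 11 12
g(k):  0  0  0  1  1  1  0  0  2  1  1  3  2
So g(12) = 2.

2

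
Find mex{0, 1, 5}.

The values 0, 1 are all present; 2 is the first non-negative integer missing from the set.

2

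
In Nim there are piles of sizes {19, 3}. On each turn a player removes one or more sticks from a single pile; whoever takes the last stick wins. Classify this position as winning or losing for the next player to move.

In binary:
  10011  (19)
  00011  (3)
  -----
  10000  (16)
The nim-sum is 16 ≠ 0, so this is an N-position: the player to move can win.

Winning position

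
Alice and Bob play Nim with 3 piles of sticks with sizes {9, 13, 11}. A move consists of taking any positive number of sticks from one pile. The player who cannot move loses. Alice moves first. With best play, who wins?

Alice wins

Write each in binary and XOR column by column:
  1001  (9)
  1101  (13)
  1011  (11)
  ----
  1111  (15)
The nim-sum is 15 ≠ 0, so this is an N-position: the player to move can win; Alice has a winning move.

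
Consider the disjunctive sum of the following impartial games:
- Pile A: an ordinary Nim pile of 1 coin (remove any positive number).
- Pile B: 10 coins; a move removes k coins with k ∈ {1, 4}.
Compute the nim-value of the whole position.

1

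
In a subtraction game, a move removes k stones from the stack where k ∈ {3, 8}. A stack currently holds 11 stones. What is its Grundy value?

0

Compute g(0), g(1), … for moves {3, 8}:
k:     0  1  2  3  4  5  6  7  8  9 10 11
g(k):  0  0  0  1  1  1  0  0  2  1  1  0
So g(11) = 0.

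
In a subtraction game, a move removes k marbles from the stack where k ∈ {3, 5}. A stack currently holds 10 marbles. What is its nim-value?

0

Build the Grundy sequence with g(k) = mex{g(k−s) : s ∈ {3, 5}, s ≤ k}:
g(0) = mex{} = 0
g(1) = mex{} = 0
g(2) = mex{} = 0
g(3) = mex{0} = 1
g(4) = mex{0} = 1
g(5) = mex{0} = 1
g(6) = mex{0,1} = 2
g(7) = mex{0,1} = 2
g(8) = mex{1} = 0
g(9) = mex{1,2} = 0
g(10) = mex{1,2} = 0
So g(10) = 0.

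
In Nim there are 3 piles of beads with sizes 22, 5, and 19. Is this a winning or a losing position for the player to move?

Losing position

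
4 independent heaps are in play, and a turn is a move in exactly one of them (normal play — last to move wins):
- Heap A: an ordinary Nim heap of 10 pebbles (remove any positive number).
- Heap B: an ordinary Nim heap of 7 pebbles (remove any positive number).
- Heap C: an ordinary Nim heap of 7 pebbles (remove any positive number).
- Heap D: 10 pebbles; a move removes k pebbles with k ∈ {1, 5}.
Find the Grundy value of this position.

Heap A is a plain Nim heap of size 10, so its Grundy value is 10.
Heap B is a plain Nim heap of size 7, so its Grundy value is 7.
Heap C is a plain Nim heap of size 7, so its Grundy value is 7.
Grundy values for heap D (subtraction set {1, 5}):
g(0) = mex{} = 0
g(1) = mex{0} = 1
g(2) = mex{1} = 0
g(3) = mex{0} = 1
g(4) = mex{1} = 0
g(5) = mex{0} = 1
g(6) = mex{1} = 0
g(7) = mex{0} = 1
g(8) = mex{1} = 0
g(9) = mex{0} = 1
g(10) = mex{1} = 0
So g(10) = 0.
By the Sprague-Grundy theorem, the Grundy value of a sum of independent games is the XOR of the component values.
Combined value = 10 ⊕ 7 ⊕ 7 ⊕ 0 = 10.

10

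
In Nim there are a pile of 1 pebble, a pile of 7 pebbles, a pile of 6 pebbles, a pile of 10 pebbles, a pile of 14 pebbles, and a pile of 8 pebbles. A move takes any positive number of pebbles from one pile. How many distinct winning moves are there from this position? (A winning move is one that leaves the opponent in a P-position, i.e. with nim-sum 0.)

Write each in binary and XOR column by column:
  0001  (1)
  0111  (7)
  0110  (6)
  1010  (10)
  1110  (14)
  1000  (8)
  ----
  1100  (12)
The overall nim-sum is X = 12. A pile of size p has a winning move iff p XOR X < p (reduce it to p XOR X).
  1: 1 XOR 12 = 13 ≥ 1 — no move.
  7: 7 XOR 12 = 11 ≥ 7 — no move.
  6: 6 XOR 12 = 10 ≥ 6 — no move.
  10: 10 XOR 12 = 6 < 10 — winning move (to 6).
  14: 14 XOR 12 = 2 < 14 — winning move (to 2).
  8: 8 XOR 12 = 4 < 8 — winning move (to 4).
That gives 3 winning moves.

3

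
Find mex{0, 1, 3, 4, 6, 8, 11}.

2

The values 0, 1 are all present; 2 is the first non-negative integer missing from the set.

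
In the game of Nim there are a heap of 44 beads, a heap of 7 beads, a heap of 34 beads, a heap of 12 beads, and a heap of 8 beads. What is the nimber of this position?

13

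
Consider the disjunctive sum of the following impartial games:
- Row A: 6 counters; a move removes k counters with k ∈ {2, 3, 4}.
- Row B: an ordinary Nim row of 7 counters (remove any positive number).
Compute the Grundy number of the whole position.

7

For row A, compute g(0), g(1), … with moves {2, 3, 4}:
k:     0  1  2  3  4  5  6
g(k):  0  0  1  1  2  2  0
So g(6) = 0.
Row B is a plain Nim row of size 7, so its Grundy value is 7.
By the Sprague-Grundy theorem, the Grundy value of a sum of independent games is the XOR of the component values.
Combined value = 0 XOR 7 = 7.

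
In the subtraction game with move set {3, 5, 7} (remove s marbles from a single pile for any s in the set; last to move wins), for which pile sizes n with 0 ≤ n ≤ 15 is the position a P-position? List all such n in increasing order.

Compute g(0), g(1), … for moves {3, 5, 7}:
k:     0  1  2  3  4  5  6  7  8  9 10 11 12 13 14 15
g(k):  0  0  0  1  1  1  2  2  2  3  0  0  0  1  1  1
The P-positions (g = 0) in 0..15 are 0, 1, 2, 10, 11, 12.

0, 1, 2, 10, 11, 12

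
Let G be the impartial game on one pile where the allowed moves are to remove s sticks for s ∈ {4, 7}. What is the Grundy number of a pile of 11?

Build the Grundy sequence with g(k) = mex{g(k−s) : s ∈ {4, 7}, s ≤ k}:
k:     0  1  2  3  4  5  6  7  8  9 10 11
g(k):  0  0  0  0  1  1  1  1  2  2  2  0
So g(11) = 0.

0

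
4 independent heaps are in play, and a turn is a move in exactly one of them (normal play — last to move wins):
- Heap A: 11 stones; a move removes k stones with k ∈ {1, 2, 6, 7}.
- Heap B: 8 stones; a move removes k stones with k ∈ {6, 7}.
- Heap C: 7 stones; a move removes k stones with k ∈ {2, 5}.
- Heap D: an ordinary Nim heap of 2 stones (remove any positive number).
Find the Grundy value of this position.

3

Grundy values for heap A (subtraction set {1, 2, 6, 7}):
k:     0  1  2  3  4  5  6  7  8  9 10 11
g(k):  0  1  2  0  1  2  3  4  0  1  2  0
So g(11) = 0.
Build the Grundy sequence for heap B with g(k) = mex{g(k−s) : s ∈ {6, 7}, s ≤ k}:
g(0) = mex{} = 0
g(1) = mex{} = 0
g(2) = mex{} = 0
g(3) = mex{} = 0
g(4) = mex{} = 0
g(5) = mex{} = 0
g(6) = mex{0} = 1
g(7) = mex{0} = 1
g(8) = mex{0} = 1
So g(8) = 1.
For heap C, compute g(0), g(1), … with moves {2, 5}:
k:     0  1  2  3  4  5  6  7
g(k):  0  0  1  1  0  2  1  0
So g(7) = 0.
Heap D is a plain Nim heap of size 2, so its Grundy value is 2.
The value of a disjunctive sum is the nim-sum of the parts.
Combined value = 0 ⊕ 1 ⊕ 0 ⊕ 2 = 3.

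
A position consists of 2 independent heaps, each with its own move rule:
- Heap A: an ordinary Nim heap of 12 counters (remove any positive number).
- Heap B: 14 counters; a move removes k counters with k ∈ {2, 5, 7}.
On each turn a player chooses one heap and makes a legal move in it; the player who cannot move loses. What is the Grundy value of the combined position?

Heap A is a plain Nim heap of size 12, so its Grundy value is 12.
For heap B, compute g(0), g(1), … with moves {2, 5, 7}:
g(0) = mex{} = 0
g(1) = mex{} = 0
g(2) = mex{0} = 1
g(3) = mex{0} = 1
g(4) = mex{1} = 0
g(5) = mex{0,1} = 2
g(6) = mex{0} = 1
g(7) = mex{0,1,2} = 3
g(8) = mex{0,1} = 2
g(9) = mex{0,1,3} = 2
g(10) = mex{1,2} = 0
g(11) = mex{0,1,2} = 3
g(12) = mex{0,2,3} = 1
g(13) = mex{1,2,3} = 0
g(14) = mex{1,2,3} = 0
So g(14) = 0.
The value of a disjunctive sum is the nim-sum of the parts.
Combined value = 12 XOR 0 = 12.

12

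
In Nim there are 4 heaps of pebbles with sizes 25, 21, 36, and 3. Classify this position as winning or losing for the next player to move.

Bitwise XOR of the heap sizes:
  011001  (25)
  010101  (21)
  100100  (36)
  000011  (3)
  ------
  101011  (43)
The nim-sum is 43 ≠ 0, so this is an N-position: the player to move can win.

Winning position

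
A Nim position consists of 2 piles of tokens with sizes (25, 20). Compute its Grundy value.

In binary:
  11001  (25)
  10100  (20)
  -----
  01101  (13)

13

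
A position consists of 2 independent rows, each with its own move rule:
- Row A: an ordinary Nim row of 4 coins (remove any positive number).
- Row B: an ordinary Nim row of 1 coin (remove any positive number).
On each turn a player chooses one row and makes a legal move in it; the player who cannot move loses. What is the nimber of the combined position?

Row A is a plain Nim row of size 4, so its Grundy value is 4.
Row B is a plain Nim row of size 1, so its Grundy value is 1.
The value of a disjunctive sum is the nim-sum of the parts.
Combined value = 4 XOR 1 = 5.

5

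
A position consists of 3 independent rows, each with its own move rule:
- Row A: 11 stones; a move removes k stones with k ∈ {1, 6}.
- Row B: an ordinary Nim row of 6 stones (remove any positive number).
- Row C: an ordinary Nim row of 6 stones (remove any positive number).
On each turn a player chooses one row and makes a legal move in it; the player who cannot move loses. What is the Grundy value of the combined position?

0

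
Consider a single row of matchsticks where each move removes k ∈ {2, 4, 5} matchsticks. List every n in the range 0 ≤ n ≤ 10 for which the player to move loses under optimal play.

0, 1, 7, 8

Build the Grundy sequence with g(k) = mex{g(k−s) : s ∈ {2, 4, 5}, s ≤ k}:
k:     0  1  2  3  4  5  6  7  8  9 10
g(k):  0  0  1  1  2  2  3  0  0  1  1
The P-positions (g = 0) in 0..10 are 0, 1, 7, 8.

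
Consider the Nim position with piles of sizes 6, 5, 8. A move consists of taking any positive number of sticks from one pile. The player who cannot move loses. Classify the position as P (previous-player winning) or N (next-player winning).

N-position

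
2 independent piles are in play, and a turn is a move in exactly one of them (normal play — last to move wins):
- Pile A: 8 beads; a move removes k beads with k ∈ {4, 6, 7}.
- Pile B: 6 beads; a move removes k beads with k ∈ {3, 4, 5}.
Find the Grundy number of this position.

Build the Grundy sequence for pile A with g(k) = mex{g(k−s) : s ∈ {4, 6, 7}, s ≤ k}:
k:     0  1  2  3  4  5  6  7  8
g(k):  0  0  0  0  1  1  1  1  2
So g(8) = 2.
For pile B, compute g(0), g(1), … with moves {3, 4, 5}:
g(0) = mex{} = 0
g(1) = mex{} = 0
g(2) = mex{} = 0
g(3) = mex{0} = 1
g(4) = mex{0} = 1
g(5) = mex{0} = 1
g(6) = mex{0,1} = 2
So g(6) = 2.
By the Sprague-Grundy theorem, the Grundy value of a sum of independent games is the XOR of the component values.
Combined value = 2 ⊕ 2 = 0.

0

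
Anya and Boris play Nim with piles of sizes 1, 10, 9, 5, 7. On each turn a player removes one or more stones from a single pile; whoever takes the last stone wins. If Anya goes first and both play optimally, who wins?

Boris wins

Nim-sum: 1 ^ 10 ^ 9 ^ 5 ^ 7 = 0.
The nim-sum is 0, so this is a P-position: the player to move is in a losing position under optimal play; Anya is about to move from it and so loses — Boris wins.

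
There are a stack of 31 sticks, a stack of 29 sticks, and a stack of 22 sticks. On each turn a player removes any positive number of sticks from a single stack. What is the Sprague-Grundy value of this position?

Write each in binary and XOR column by column:
  11111  (31)
  11101  (29)
  10110  (22)
  -----
  10100  (20)

20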